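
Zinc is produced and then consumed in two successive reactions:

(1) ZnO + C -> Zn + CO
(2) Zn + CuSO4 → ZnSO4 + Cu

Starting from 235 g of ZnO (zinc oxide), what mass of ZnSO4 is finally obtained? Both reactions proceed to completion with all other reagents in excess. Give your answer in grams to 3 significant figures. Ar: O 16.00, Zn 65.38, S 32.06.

466 g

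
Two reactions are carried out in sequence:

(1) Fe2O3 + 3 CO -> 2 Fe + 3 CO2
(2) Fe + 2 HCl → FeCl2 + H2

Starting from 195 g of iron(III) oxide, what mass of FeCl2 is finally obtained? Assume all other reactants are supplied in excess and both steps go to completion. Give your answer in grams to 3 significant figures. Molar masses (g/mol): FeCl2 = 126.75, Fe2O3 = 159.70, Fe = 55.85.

310 g

n(Fe2O3) = 195.0 / 159.70 = 1.221 mol.
Step 1 gives a 1:2 ratio of Fe2O3 to Fe, so n(Fe) = 2.442 mol.
In step 2 the Fe:FeCl2 ratio is 1:1, so n(FeCl2) = 2.442 mol.
Mass of FeCl2 = 2.442 × 126.75 = 309.5 g.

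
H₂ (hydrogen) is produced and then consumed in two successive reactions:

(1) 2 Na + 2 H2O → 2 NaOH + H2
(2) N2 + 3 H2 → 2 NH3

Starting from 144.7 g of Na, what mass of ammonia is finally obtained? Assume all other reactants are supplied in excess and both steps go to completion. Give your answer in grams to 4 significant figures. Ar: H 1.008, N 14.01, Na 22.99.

M(Na) = 22.99 g/mol.
M(NH3) = 14.01 + 3(1.008) = 17.034 g/mol.
n(Na) = 144.70 / 22.99 = 6.2940 mol.
Step 1 gives a 2:1 ratio of Na to H2, so n(H2) = 3.1470 mol.
In step 2 the H2:NH3 ratio is 3:2, so n(NH3) = 2.0980 mol.
Mass of NH3 = 2.0980 × 17.034 = 35.738 g.

35.74 g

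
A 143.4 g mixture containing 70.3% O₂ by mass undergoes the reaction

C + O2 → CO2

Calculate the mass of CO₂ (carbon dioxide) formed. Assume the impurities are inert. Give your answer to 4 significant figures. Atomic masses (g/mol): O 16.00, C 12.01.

138.6 g

Mass of pure O2 = 143.4 g × 0.703 = 100.81 g.
M(O2) = 2(16.00) = 32.00 g/mol.
M(CO2) = 12.01 + 2(16.00) = 44.01 g/mol.
n(O2) = 100.81 g / 32.00 g/mol = 3.1503 mol.
From the equation the O2:CO2 mole ratio is 1:1, so n(CO2) = 3.1503 × 1/1 = 3.1503 mol.
Mass of CO2 = 3.1503 mol × 44.01 g/mol = 138.65 g.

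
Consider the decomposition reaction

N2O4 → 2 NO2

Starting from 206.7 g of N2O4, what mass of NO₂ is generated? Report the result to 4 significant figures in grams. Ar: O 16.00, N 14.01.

M(N2O4) = 2(14.01) + 4(16.00) = 92.02 g/mol.
M(NO2) = 14.01 + 2(16.00) = 46.01 g/mol.
n(N2O4) = 206.70 g / 92.02 g/mol = 2.2463 mol.
From the equation the N2O4:NO2 mole ratio is 1:2, so n(NO2) = 2.2463 × 2/1 = 4.4925 mol.
Mass of NO2 = 4.4925 mol × 46.01 g/mol = 206.70 g.

206.7 g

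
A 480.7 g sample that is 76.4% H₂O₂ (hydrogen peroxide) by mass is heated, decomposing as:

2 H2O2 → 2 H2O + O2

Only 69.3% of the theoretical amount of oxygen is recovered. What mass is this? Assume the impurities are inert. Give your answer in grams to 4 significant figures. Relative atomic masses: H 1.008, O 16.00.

Pure H2O2 available = 480.7 g × 0.764 = 367.25 g.
M(H2O2) = 2(1.008) + 2(16.00) = 34.016 g/mol.
M(O2) = 2(16.00) = 32.00 g/mol.
n(H2O2) = 367.25 g / 34.016 g/mol = 10.797 mol.
From the equation the H2O2:O2 mole ratio is 2:1, so n(O2) = 10.797 × 1/2 = 5.3983 mol.
Mass of O2 = 5.3983 mol × 32.00 g/mol = 172.74 g.
Actual mass collected = 172.74 g × 0.693 = 119.71 g.

119.7 g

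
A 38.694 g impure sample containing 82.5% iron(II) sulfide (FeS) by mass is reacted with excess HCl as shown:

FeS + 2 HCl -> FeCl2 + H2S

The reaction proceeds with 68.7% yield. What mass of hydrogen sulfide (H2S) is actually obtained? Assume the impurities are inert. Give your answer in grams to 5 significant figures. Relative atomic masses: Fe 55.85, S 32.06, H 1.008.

8.5009 g

Pure FeS available = 38.694 g × 0.825 = 31.9226 g.
M(FeS) = 55.85 + 32.06 = 87.91 g/mol.
M(H2S) = 2(1.008) + 32.06 = 34.076 g/mol.
n(FeS) = 31.9226 g / 87.91 g/mol = 0.363128 mol.
From the equation the FeS:H2S mole ratio is 1:1, so n(H2S) = 0.363128 × 1/1 = 0.363128 mol.
Mass of H2S = 0.363128 mol × 34.076 g/mol = 12.3739 g.
Actual mass collected = 12.3739 g × 0.687 = 8.50089 g.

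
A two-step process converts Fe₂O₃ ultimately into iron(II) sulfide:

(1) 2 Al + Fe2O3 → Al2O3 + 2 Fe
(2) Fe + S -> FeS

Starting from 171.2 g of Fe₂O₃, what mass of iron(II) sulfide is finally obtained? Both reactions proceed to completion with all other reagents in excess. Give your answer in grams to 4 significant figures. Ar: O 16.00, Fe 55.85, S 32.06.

188.5 g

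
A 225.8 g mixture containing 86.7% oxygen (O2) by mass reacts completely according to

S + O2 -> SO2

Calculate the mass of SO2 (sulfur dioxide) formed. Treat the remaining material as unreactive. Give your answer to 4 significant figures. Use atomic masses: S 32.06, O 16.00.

Mass of pure O2 = 225.8 g × 0.867 = 195.77 g.
M(O2) = 2(16.00) = 32.00 g/mol.
M(SO2) = 32.06 + 2(16.00) = 64.06 g/mol.
n(O2) = 195.77 g / 32.00 g/mol = 6.1178 mol.
From the equation the O2:SO2 mole ratio is 1:1, so n(SO2) = 6.1178 × 1/1 = 6.1178 mol.
Mass of SO2 = 6.1178 mol × 64.06 g/mol = 391.90 g.

391.9 g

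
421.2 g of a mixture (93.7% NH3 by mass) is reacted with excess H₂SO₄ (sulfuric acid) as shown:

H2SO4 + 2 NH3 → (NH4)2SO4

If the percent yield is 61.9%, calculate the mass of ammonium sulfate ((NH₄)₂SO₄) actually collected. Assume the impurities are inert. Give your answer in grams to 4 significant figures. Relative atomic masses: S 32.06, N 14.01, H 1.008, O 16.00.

947.6 g

Pure NH3 available = 421.2 g × 0.937 = 394.66 g.
M(NH3) = 14.01 + 3(1.008) = 17.034 g/mol.
M((NH4)2SO4) = 2(14.01) + 8(1.008) + 32.06 + 4(16.00) = 132.144 g/mol.
n(NH3) = 394.66 g / 17.034 g/mol = 23.169 mol.
From the equation the NH3:(NH4)2SO4 mole ratio is 2:1, so n((NH4)2SO4) = 23.169 × 1/2 = 11.585 mol.
Mass of (NH4)2SO4 = 11.585 mol × 132.144 g/mol = 1530.8 g.
Actual mass collected = 1530.8 g × 0.619 = 947.59 g.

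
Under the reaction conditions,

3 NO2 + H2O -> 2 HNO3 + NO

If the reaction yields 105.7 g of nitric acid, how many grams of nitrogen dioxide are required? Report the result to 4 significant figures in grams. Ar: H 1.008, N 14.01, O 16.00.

115.8 g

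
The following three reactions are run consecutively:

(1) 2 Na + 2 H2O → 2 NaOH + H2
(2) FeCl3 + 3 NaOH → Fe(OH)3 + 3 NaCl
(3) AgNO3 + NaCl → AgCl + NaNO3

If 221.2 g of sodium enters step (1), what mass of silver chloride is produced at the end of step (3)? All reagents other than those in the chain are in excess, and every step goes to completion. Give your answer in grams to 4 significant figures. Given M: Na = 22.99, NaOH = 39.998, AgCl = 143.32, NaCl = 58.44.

1379 g

n(Na) = 221.2 / 22.99 = 9.6216 mol.
Reaction (1): Na→NaOH ratio 2:2 ⇒ n(NaOH) = 9.6216 mol.
Reaction (2): NaOH→NaCl ratio 3:3 ⇒ n(NaCl) = 9.6216 mol.
Reaction (3): NaCl→AgCl ratio 1:1 ⇒ n(AgCl) = 9.6216 mol.
Mass of AgCl = 9.6216 × 143.32 = 1379.0 g.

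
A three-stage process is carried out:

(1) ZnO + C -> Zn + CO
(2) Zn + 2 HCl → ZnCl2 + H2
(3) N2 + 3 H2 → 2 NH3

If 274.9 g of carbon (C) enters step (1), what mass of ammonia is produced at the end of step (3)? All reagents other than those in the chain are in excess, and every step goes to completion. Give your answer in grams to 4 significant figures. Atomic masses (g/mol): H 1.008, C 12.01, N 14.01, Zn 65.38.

M(C) = 12.01 g/mol.
M(NH3) = 14.01 + 3(1.008) = 17.034 g/mol.
n(C) = 274.9 / 12.01 = 22.889 mol.
Reaction (1): C→Zn ratio 1:1 ⇒ n(Zn) = 22.889 mol.
Reaction (2): Zn→H2 ratio 1:1 ⇒ n(H2) = 22.889 mol.
Reaction (3): H2→NH3 ratio 3:2 ⇒ n(NH3) = 15.260 mol.
Mass of NH3 = 15.260 × 17.034 = 259.93 g.

259.9 g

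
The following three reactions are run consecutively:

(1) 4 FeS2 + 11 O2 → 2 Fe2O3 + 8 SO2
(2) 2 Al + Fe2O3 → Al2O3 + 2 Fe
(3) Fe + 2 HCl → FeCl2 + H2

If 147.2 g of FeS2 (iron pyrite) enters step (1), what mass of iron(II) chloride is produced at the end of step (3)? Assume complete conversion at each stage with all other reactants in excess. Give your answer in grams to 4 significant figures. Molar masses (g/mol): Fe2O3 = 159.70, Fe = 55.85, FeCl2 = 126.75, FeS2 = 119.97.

n(FeS2) = 147.2 / 119.97 = 1.2270 mol.
Reaction (1): FeS2→Fe2O3 ratio 4:2 ⇒ n(Fe2O3) = 0.61349 mol.
Reaction (2): Fe2O3→Fe ratio 1:2 ⇒ n(Fe) = 1.2270 mol.
Reaction (3): Fe→FeCl2 ratio 1:1 ⇒ n(FeCl2) = 1.2270 mol.
Mass of FeCl2 = 1.2270 × 126.75 = 155.52 g.

155.5 g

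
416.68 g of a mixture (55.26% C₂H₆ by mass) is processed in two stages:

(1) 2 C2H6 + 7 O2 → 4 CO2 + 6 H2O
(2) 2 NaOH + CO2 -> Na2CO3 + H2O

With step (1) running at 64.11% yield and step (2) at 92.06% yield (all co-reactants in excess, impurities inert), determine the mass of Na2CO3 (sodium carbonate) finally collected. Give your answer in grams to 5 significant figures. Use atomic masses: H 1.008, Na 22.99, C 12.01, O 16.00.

958.08 g

Pure C2H6 = 416.68 × 0.5526 = 230.257 g.
M(C2H6) = 2(12.01) + 6(1.008) = 30.068 g/mol.
M(Na2CO3) = 2(22.99) + 12.01 + 3(16.00) = 105.99 g/mol.
n(C2H6) = 230.257 / 30.068 = 7.65789 mol.
Step 1 (C2H6:CO2 = 2:4): theoretical n(CO2) = 15.3158 mol; at 64.11% yield, n(CO2) = 9.81894 mol.
Step 2 (CO2:Na2CO3 = 1:1): theoretical n(Na2CO3) = 9.81894 mol, so theoretical mass = 9.81894 × 105.99 = 1040.71 g.
At 92.06% yield, actual mass of Na2CO3 = 1040.71 × 0.9206 = 958.077 g.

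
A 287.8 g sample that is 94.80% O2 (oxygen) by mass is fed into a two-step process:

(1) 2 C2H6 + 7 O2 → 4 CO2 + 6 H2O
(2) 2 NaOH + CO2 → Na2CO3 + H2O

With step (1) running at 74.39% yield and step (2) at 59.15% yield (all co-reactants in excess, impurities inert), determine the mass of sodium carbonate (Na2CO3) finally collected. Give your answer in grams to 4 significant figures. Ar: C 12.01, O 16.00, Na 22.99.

227.2 g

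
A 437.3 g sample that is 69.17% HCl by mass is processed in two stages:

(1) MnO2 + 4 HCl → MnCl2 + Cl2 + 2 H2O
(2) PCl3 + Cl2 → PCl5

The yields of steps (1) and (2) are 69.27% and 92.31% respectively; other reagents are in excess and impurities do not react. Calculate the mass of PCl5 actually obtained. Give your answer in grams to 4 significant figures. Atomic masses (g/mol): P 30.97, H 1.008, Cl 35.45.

276.2 g

Pure HCl = 437.3 × 0.6917 = 302.48 g.
M(HCl) = 1.008 + 35.45 = 36.458 g/mol.
M(PCl5) = 30.97 + 5(35.45) = 208.22 g/mol.
n(HCl) = 302.48 / 36.458 = 8.2967 mol.
Step 1 (HCl:Cl2 = 4:1): theoretical n(Cl2) = 2.0742 mol; at 69.27% yield, n(Cl2) = 1.4368 mol.
Step 2 (Cl2:PCl5 = 1:1): theoretical n(PCl5) = 1.4368 mol, so theoretical mass = 1.4368 × 208.22 = 299.17 g.
At 92.31% yield, actual mass of PCl5 = 299.17 × 0.9231 = 276.16 g.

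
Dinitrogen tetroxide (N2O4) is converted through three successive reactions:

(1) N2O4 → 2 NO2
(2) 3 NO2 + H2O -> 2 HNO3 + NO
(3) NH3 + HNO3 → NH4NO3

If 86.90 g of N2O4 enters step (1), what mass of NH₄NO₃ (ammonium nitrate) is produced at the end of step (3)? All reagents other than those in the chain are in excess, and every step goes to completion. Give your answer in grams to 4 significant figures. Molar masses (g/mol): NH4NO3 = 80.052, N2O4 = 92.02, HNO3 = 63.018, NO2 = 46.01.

100.8 g

n(N2O4) = 86.90 / 92.02 = 0.94436 mol.
Reaction (1): N2O4→NO2 ratio 1:2 ⇒ n(NO2) = 1.8887 mol.
Reaction (2): NO2→HNO3 ratio 3:2 ⇒ n(HNO3) = 1.2591 mol.
Reaction (3): HNO3→NH4NO3 ratio 1:1 ⇒ n(NH4NO3) = 1.2591 mol.
Mass of NH4NO3 = 1.2591 × 80.052 = 100.80 g.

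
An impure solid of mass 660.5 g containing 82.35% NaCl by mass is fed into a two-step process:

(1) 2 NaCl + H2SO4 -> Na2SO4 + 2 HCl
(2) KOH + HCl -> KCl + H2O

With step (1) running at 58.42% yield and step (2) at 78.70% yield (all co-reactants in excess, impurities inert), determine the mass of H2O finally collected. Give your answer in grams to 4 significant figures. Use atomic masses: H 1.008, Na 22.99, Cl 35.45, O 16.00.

Pure NaCl = 660.5 × 0.8235 = 543.92 g.
M(NaCl) = 22.99 + 35.45 = 58.44 g/mol.
M(H2O) = 2(1.008) + 16.00 = 18.016 g/mol.
n(NaCl) = 543.92 / 58.44 = 9.3074 mol.
Step 1 (NaCl:HCl = 2:2): theoretical n(HCl) = 9.3074 mol; at 58.42% yield, n(HCl) = 5.4374 mol.
Step 2 (HCl:H2O = 1:1): theoretical n(H2O) = 5.4374 mol, so theoretical mass = 5.4374 × 18.016 = 97.959 g.
At 78.70% yield, actual mass of H2O = 97.959 × 0.7870 = 77.094 g.

77.09 g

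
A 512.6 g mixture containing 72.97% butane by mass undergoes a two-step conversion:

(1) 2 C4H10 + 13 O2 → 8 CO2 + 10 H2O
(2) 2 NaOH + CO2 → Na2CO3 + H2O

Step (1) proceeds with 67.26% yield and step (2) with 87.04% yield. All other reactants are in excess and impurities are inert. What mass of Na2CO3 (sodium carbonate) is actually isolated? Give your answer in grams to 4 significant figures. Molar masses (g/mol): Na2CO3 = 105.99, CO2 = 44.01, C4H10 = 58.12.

1597 g

Pure C4H10 = 512.6 × 0.7297 = 374.04 g.
n(C4H10) = 374.04 / 58.12 = 6.4357 mol.
Step 1 (C4H10:CO2 = 2:8): theoretical n(CO2) = 25.743 mol; at 67.26% yield, n(CO2) = 17.315 mol.
Step 2 (CO2:Na2CO3 = 1:1): theoretical n(Na2CO3) = 17.315 mol, so theoretical mass = 17.315 × 105.99 = 1835.2 g.
At 87.04% yield, actual mass of Na2CO3 = 1835.2 × 0.8704 = 1597.3 g.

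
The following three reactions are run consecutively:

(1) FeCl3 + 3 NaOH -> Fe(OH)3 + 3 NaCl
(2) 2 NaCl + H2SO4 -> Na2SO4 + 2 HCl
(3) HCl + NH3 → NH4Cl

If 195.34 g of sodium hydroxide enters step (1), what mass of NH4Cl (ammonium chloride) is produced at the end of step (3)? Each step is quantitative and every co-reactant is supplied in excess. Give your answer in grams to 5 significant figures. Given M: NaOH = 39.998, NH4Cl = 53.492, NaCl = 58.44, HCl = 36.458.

261.24 g

n(NaOH) = 195.34 / 39.998 = 4.88374 mol.
Reaction (1): NaOH→NaCl ratio 3:3 ⇒ n(NaCl) = 4.88374 mol.
Reaction (2): NaCl→HCl ratio 2:2 ⇒ n(HCl) = 4.88374 mol.
Reaction (3): HCl→NH4Cl ratio 1:1 ⇒ n(NH4Cl) = 4.88374 mol.
Mass of NH4Cl = 4.88374 × 53.492 = 261.241 g.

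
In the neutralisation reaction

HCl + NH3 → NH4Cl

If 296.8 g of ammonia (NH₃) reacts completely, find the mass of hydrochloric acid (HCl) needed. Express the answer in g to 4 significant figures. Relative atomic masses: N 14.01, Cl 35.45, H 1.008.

M(NH3) = 14.01 + 3(1.008) = 17.034 g/mol.
M(HCl) = 1.008 + 35.45 = 36.458 g/mol.
n(NH3) = 296.80 g / 17.034 g/mol = 17.424 mol.
From the equation the NH3:HCl mole ratio is 1:1, so n(HCl) = 17.424 × 1/1 = 17.424 mol.
Mass of HCl = 17.424 mol × 36.458 g/mol = 635.24 g.

635.2 g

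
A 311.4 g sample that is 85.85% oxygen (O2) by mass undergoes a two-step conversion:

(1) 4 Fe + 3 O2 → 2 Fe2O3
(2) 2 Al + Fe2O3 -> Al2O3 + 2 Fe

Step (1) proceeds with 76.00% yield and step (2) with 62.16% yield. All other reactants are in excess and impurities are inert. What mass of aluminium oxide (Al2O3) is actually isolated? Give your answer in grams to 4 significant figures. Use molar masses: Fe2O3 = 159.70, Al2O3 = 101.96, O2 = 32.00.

Pure O2 = 311.4 × 0.8585 = 267.34 g.
n(O2) = 267.34 / 32.00 = 8.3543 mol.
Step 1 (O2:Fe2O3 = 3:2): theoretical n(Fe2O3) = 5.5695 mol; at 76.00% yield, n(Fe2O3) = 4.2328 mol.
Step 2 (Fe2O3:Al2O3 = 1:1): theoretical n(Al2O3) = 4.2328 mol, so theoretical mass = 4.2328 × 101.96 = 431.58 g.
At 62.16% yield, actual mass of Al2O3 = 431.58 × 0.6216 = 268.27 g.

268.3 g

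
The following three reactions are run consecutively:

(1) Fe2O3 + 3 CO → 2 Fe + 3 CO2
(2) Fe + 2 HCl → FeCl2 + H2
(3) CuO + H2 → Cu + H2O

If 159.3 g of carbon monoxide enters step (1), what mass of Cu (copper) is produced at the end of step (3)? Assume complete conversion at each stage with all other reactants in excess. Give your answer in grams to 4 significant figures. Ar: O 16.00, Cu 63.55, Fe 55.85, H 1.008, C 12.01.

241.0 g

M(CO) = 12.01 + 16.00 = 28.01 g/mol.
M(Cu) = 63.55 g/mol.
n(CO) = 159.3 / 28.01 = 5.6873 mol.
Reaction (1): CO→Fe ratio 3:2 ⇒ n(Fe) = 3.7915 mol.
Reaction (2): Fe→H2 ratio 1:1 ⇒ n(H2) = 3.7915 mol.
Reaction (3): H2→Cu ratio 1:1 ⇒ n(Cu) = 3.7915 mol.
Mass of Cu = 3.7915 × 63.55 = 240.95 g.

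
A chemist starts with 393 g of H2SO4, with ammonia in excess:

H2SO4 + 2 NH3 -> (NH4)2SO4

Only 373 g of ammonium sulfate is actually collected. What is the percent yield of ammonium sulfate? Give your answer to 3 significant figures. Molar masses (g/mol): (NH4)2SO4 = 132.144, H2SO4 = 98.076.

n(H2SO4) = 393.0 g / 98.076 g/mol = 4.007 mol.
From the equation the H2SO4:(NH4)2SO4 mole ratio is 1:1, so n((NH4)2SO4) = 4.007 × 1/1 = 4.007 mol.
Mass of (NH4)2SO4 = 4.007 mol × 132.144 g/mol = 529.5 g.
This is the theoretical yield. Percent yield = 373 g / 529.5 g × 100% = 70.44%.

70.4 %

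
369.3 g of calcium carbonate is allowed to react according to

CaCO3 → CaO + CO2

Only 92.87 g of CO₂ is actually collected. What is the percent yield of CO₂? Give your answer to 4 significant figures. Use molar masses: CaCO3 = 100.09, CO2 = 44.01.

n(CaCO3) = 369.30 g / 100.09 g/mol = 3.6897 mol.
From the equation the CaCO3:CO2 mole ratio is 1:1, so n(CO2) = 3.6897 × 1/1 = 3.6897 mol.
Mass of CO2 = 3.6897 mol × 44.01 g/mol = 162.38 g.
This is the theoretical yield. Percent yield = 92.87 g / 162.38 g × 100% = 57.192%.

57.19 %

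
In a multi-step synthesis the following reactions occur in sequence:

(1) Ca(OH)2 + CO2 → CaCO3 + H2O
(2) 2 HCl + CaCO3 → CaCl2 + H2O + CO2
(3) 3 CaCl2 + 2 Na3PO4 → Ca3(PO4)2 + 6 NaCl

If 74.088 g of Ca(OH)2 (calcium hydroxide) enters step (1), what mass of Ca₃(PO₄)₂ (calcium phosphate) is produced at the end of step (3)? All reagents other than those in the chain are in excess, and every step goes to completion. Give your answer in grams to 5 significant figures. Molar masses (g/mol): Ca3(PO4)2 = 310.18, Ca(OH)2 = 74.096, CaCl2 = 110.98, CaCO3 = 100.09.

n(Ca(OH)2) = 74.088 / 74.096 = 0.999892 mol.
Reaction (1): Ca(OH)2→CaCO3 ratio 1:1 ⇒ n(CaCO3) = 0.999892 mol.
Reaction (2): CaCO3→CaCl2 ratio 1:1 ⇒ n(CaCl2) = 0.999892 mol.
Reaction (3): CaCl2→Ca3(PO4)2 ratio 3:1 ⇒ n(Ca3(PO4)2) = 0.333297 mol.
Mass of Ca3(PO4)2 = 0.333297 × 310.18 = 103.382 g.

103.38 g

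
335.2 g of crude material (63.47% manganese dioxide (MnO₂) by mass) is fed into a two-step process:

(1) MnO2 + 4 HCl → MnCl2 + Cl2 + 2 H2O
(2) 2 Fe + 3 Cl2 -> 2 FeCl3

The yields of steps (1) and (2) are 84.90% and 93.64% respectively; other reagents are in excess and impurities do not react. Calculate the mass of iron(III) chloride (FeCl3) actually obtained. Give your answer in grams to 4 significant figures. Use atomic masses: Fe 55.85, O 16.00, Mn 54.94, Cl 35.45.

Pure MnO2 = 335.2 × 0.6347 = 212.75 g.
M(MnO2) = 54.94 + 2(16.00) = 86.94 g/mol.
M(FeCl3) = 55.85 + 3(35.45) = 162.20 g/mol.
n(MnO2) = 212.75 / 86.94 = 2.4471 mol.
Step 1 (MnO2:Cl2 = 1:1): theoretical n(Cl2) = 2.4471 mol; at 84.90% yield, n(Cl2) = 2.0776 mol.
Step 2 (Cl2:FeCl3 = 3:2): theoretical n(FeCl3) = 1.3851 mol, so theoretical mass = 1.3851 × 162.20 = 224.66 g.
At 93.64% yield, actual mass of FeCl3 = 224.66 × 0.9364 = 210.37 g.

210.4 g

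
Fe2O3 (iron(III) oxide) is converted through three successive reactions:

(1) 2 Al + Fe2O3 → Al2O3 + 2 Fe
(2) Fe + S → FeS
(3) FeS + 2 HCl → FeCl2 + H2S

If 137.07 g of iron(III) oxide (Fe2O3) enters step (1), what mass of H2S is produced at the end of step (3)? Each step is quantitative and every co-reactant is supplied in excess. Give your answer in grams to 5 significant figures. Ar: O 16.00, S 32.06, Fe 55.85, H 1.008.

58.495 g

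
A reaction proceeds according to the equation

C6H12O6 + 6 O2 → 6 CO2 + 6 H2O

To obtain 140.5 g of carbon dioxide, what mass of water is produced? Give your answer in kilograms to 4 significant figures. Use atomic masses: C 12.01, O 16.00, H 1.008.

M(CO2) = 12.01 + 2(16.00) = 44.01 g/mol.
M(H2O) = 2(1.008) + 16.00 = 18.016 g/mol.
n(CO2) = 140.50 g / 44.01 g/mol = 3.1925 mol.
From the equation the CO2:H2O mole ratio is 6:6, so n(H2O) = 3.1925 × 6/6 = 3.1925 mol.
Mass of H2O = 3.1925 mol × 18.016 g/mol = 57.515 g.
Converting to kg: 57.515 g = 0.05752 kg.

0.05752 kg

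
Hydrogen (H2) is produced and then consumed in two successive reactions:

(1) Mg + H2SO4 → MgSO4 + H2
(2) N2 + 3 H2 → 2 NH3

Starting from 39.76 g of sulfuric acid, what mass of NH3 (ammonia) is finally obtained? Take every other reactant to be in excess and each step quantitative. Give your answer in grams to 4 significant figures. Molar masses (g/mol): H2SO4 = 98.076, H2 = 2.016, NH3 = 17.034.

4.604 g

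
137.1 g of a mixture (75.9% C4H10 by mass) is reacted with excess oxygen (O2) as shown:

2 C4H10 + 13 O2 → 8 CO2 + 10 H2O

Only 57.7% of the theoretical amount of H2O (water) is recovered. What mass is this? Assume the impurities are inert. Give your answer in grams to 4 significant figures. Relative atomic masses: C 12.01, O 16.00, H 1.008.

Pure C4H10 available = 137.1 g × 0.759 = 104.06 g.
M(C4H10) = 4(12.01) + 10(1.008) = 58.12 g/mol.
M(H2O) = 2(1.008) + 16.00 = 18.016 g/mol.
n(C4H10) = 104.06 g / 58.12 g/mol = 1.7904 mol.
From the equation the C4H10:H2O mole ratio is 2:10, so n(H2O) = 1.7904 × 10/2 = 8.9521 mol.
Mass of H2O = 8.9521 mol × 18.016 g/mol = 161.28 g.
Actual mass collected = 161.28 g × 0.577 = 93.059 g.

93.06 g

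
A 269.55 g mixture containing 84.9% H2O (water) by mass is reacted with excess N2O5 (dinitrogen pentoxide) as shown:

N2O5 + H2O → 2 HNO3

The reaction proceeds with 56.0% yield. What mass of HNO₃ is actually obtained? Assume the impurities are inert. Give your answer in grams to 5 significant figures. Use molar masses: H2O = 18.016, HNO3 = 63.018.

896.54 g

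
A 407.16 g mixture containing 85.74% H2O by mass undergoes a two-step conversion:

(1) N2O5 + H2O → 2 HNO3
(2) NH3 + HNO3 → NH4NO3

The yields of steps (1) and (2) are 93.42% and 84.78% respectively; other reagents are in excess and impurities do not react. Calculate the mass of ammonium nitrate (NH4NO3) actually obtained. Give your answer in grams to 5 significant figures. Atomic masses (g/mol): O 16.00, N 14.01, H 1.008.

2457.1 g

Pure H2O = 407.16 × 0.8574 = 349.099 g.
M(H2O) = 2(1.008) + 16.00 = 18.016 g/mol.
M(NH4NO3) = 2(14.01) + 4(1.008) + 3(16.00) = 80.052 g/mol.
n(H2O) = 349.099 / 18.016 = 19.3772 mol.
Step 1 (H2O:HNO3 = 1:2): theoretical n(HNO3) = 38.7543 mol; at 93.42% yield, n(HNO3) = 36.2043 mol.
Step 2 (HNO3:NH4NO3 = 1:1): theoretical n(NH4NO3) = 36.2043 mol, so theoretical mass = 36.2043 × 80.052 = 2898.23 g.
At 84.78% yield, actual mass of NH4NO3 = 2898.23 × 0.8478 = 2457.12 g.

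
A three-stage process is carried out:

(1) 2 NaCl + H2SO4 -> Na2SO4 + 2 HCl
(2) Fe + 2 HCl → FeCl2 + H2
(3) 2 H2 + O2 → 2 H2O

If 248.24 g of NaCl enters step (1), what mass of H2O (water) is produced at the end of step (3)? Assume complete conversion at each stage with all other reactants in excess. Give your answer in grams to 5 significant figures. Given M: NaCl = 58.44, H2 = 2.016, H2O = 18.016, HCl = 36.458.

38.264 g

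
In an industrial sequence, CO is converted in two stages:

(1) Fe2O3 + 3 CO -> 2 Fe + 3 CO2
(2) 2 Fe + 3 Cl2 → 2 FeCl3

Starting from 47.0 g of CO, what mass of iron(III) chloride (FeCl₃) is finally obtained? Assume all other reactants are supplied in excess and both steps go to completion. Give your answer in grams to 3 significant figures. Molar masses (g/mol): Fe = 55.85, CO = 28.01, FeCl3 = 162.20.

181 g

n(CO) = 47.00 / 28.01 = 1.678 mol.
Step 1 gives a 3:2 ratio of CO to Fe, so n(Fe) = 1.119 mol.
In step 2 the Fe:FeCl3 ratio is 2:2, so n(FeCl3) = 1.119 mol.
Mass of FeCl3 = 1.119 × 162.20 = 181.4 g.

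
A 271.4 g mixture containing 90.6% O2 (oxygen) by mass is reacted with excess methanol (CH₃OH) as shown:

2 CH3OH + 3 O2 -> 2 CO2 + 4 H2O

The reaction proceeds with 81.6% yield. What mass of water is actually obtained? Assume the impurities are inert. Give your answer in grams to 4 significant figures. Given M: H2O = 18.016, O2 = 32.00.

150.6 g

Pure O2 available = 271.4 g × 0.906 = 245.89 g.
n(O2) = 245.89 g / 32.00 g/mol = 7.6840 mol.
From the equation the O2:H2O mole ratio is 3:4, so n(H2O) = 7.6840 × 4/3 = 10.245 mol.
Mass of H2O = 10.245 mol × 18.016 g/mol = 184.58 g.
Actual mass collected = 184.58 g × 0.816 = 150.62 g.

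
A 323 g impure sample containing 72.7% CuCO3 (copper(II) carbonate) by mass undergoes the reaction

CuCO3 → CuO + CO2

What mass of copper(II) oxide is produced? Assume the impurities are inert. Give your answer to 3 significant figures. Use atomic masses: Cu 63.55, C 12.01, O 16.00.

151 g

Mass of pure CuCO3 = 323 g × 0.727 = 234.8 g.
M(CuCO3) = 63.55 + 12.01 + 3(16.00) = 123.56 g/mol.
M(CuO) = 63.55 + 16.00 = 79.55 g/mol.
n(CuCO3) = 234.8 g / 123.56 g/mol = 1.900 mol.
From the equation the CuCO3:CuO mole ratio is 1:1, so n(CuO) = 1.900 × 1/1 = 1.900 mol.
Mass of CuO = 1.900 mol × 79.55 g/mol = 151.2 g.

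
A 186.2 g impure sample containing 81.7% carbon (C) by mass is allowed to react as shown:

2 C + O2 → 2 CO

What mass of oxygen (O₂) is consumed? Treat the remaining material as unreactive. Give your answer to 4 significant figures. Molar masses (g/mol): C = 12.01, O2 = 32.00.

202.7 g

Mass of pure C = 186.2 g × 0.817 = 152.13 g.
n(C) = 152.13 g / 12.01 g/mol = 12.667 mol.
From the equation the C:O2 mole ratio is 2:1, so n(O2) = 12.667 × 1/2 = 6.3333 mol.
Mass of O2 = 6.3333 mol × 32.00 g/mol = 202.66 g.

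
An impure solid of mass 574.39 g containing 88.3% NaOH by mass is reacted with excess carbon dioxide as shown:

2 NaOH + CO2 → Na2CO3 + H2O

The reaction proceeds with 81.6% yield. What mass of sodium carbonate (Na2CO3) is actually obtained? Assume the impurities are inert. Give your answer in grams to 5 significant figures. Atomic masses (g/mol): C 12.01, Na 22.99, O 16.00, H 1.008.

Pure NaOH available = 574.39 g × 0.883 = 507.186 g.
M(NaOH) = 22.99 + 16.00 + 1.008 = 39.998 g/mol.
M(Na2CO3) = 2(22.99) + 12.01 + 3(16.00) = 105.99 g/mol.
n(NaOH) = 507.186 g / 39.998 g/mol = 12.6803 mol.
From the equation the NaOH:Na2CO3 mole ratio is 2:1, so n(Na2CO3) = 12.6803 × 1/2 = 6.34015 mol.
Mass of Na2CO3 = 6.34015 mol × 105.99 g/mol = 671.992 g.
Actual mass collected = 671.992 g × 0.816 = 548.346 g.

548.35 g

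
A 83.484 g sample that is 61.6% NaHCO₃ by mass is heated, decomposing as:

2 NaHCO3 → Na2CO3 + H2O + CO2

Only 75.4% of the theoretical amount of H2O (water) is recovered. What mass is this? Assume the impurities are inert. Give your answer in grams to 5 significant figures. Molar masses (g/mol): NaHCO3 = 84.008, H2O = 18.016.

Pure NaHCO3 available = 83.484 g × 0.616 = 51.4261 g.
n(NaHCO3) = 51.4261 g / 84.008 g/mol = 0.612158 mol.
From the equation the NaHCO3:H2O mole ratio is 2:1, so n(H2O) = 0.612158 × 1/2 = 0.306079 mol.
Mass of H2O = 0.306079 mol × 18.016 g/mol = 5.51432 g.
Actual mass collected = 5.51432 g × 0.754 = 4.15779 g.

4.1578 g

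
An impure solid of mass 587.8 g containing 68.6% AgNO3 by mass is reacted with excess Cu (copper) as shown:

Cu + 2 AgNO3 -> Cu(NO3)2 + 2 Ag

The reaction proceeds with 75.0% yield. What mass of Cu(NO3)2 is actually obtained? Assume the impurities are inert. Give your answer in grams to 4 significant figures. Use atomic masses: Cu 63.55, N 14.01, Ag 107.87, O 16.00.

Pure AgNO3 available = 587.8 g × 0.686 = 403.23 g.
M(AgNO3) = 107.87 + 14.01 + 3(16.00) = 169.88 g/mol.
M(Cu(NO3)2) = 63.55 + 2(14.01) + 6(16.00) = 187.57 g/mol.
n(AgNO3) = 403.23 g / 169.88 g/mol = 2.3736 mol.
From the equation the AgNO3:Cu(NO3)2 mole ratio is 2:1, so n(Cu(NO3)2) = 2.3736 × 1/2 = 1.1868 mol.
Mass of Cu(NO3)2 = 1.1868 mol × 187.57 g/mol = 222.61 g.
Actual mass collected = 222.61 g × 0.750 = 166.96 g.

167.0 g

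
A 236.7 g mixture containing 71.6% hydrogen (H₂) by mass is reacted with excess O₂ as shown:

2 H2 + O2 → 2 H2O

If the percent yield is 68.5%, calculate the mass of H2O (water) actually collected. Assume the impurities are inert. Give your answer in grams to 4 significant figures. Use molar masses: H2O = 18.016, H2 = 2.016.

1037 g

Pure H2 available = 236.7 g × 0.716 = 169.48 g.
n(H2) = 169.48 g / 2.016 g/mol = 84.066 mol.
From the equation the H2:H2O mole ratio is 2:2, so n(H2O) = 84.066 × 2/2 = 84.066 mol.
Mass of H2O = 84.066 mol × 18.016 g/mol = 1514.5 g.
Actual mass collected = 1514.5 g × 0.685 = 1037.5 g.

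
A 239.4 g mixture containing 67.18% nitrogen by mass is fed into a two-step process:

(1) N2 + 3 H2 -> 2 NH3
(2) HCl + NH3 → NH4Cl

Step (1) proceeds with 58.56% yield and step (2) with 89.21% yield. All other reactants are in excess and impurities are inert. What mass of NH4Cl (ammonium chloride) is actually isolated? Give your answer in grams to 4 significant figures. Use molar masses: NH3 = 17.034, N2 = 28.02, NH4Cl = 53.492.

Pure N2 = 239.4 × 0.6718 = 160.83 g.
n(N2) = 160.83 / 28.02 = 5.7398 mol.
Step 1 (N2:NH3 = 1:2): theoretical n(NH3) = 11.480 mol; at 58.56% yield, n(NH3) = 6.7224 mol.
Step 2 (NH3:NH4Cl = 1:1): theoretical n(NH4Cl) = 6.7224 mol, so theoretical mass = 6.7224 × 53.492 = 359.60 g.
At 89.21% yield, actual mass of NH4Cl = 359.60 × 0.8921 = 320.80 g.

320.8 g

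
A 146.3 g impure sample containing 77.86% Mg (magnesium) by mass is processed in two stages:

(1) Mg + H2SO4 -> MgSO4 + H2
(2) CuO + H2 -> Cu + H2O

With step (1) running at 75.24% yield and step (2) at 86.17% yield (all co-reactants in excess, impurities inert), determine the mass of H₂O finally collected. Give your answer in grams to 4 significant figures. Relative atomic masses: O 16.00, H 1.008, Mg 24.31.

Pure Mg = 146.3 × 0.7786 = 113.91 g.
M(Mg) = 24.31 g/mol.
M(H2O) = 2(1.008) + 16.00 = 18.016 g/mol.
n(Mg) = 113.91 / 24.31 = 4.6857 mol.
Step 1 (Mg:H2 = 1:1): theoretical n(H2) = 4.6857 mol; at 75.24% yield, n(H2) = 3.5255 mol.
Step 2 (H2:H2O = 1:1): theoretical n(H2O) = 3.5255 mol, so theoretical mass = 3.5255 × 18.016 = 63.516 g.
At 86.17% yield, actual mass of H2O = 63.516 × 0.8617 = 54.731 g.

54.73 g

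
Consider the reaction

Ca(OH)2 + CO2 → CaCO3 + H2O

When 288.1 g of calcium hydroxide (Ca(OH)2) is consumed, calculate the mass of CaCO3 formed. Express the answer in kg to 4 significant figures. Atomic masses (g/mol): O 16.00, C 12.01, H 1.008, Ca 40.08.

M(Ca(OH)2) = 40.08 + 2(16.00) + 2(1.008) = 74.096 g/mol.
M(CaCO3) = 40.08 + 12.01 + 3(16.00) = 100.09 g/mol.
n(Ca(OH)2) = 288.10 g / 74.096 g/mol = 3.8882 mol.
From the equation the Ca(OH)2:CaCO3 mole ratio is 1:1, so n(CaCO3) = 3.8882 × 1/1 = 3.8882 mol.
Mass of CaCO3 = 3.8882 mol × 100.09 g/mol = 389.17 g.
Converting to kg: 389.17 g = 0.3892 kg.

0.3892 kg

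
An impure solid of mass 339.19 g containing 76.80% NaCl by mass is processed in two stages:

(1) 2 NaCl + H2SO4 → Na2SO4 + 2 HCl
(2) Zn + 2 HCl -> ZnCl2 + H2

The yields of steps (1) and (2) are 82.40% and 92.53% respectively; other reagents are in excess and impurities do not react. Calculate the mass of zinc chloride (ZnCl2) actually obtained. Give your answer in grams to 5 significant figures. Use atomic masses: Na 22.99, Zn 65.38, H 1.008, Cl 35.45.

Pure NaCl = 339.19 × 0.7680 = 260.498 g.
M(NaCl) = 22.99 + 35.45 = 58.44 g/mol.
M(ZnCl2) = 65.38 + 2(35.45) = 136.28 g/mol.
n(NaCl) = 260.498 / 58.44 = 4.45753 mol.
Step 1 (NaCl:HCl = 2:2): theoretical n(HCl) = 4.45753 mol; at 82.40% yield, n(HCl) = 3.67300 mol.
Step 2 (HCl:ZnCl2 = 2:1): theoretical n(ZnCl2) = 1.83650 mol, so theoretical mass = 1.83650 × 136.28 = 250.278 g.
At 92.53% yield, actual mass of ZnCl2 = 250.278 × 0.9253 = 231.583 g.

231.58 g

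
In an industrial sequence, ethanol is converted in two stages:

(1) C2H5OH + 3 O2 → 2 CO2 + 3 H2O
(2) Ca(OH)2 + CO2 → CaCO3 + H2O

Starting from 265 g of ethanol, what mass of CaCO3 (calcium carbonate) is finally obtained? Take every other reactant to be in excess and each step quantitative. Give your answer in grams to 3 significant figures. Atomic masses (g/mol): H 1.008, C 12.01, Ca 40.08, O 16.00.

M(C2H5OH) = 2(12.01) + 6(1.008) + 16.00 = 46.068 g/mol.
M(CaCO3) = 40.08 + 12.01 + 3(16.00) = 100.09 g/mol.
n(C2H5OH) = 265.0 / 46.068 = 5.752 mol.
Step 1 gives a 1:2 ratio of C2H5OH to CO2, so n(CO2) = 11.50 mol.
In step 2 the CO2:CaCO3 ratio is 1:1, so n(CaCO3) = 11.50 mol.
Mass of CaCO3 = 11.50 × 100.09 = 1152 g.

1150 g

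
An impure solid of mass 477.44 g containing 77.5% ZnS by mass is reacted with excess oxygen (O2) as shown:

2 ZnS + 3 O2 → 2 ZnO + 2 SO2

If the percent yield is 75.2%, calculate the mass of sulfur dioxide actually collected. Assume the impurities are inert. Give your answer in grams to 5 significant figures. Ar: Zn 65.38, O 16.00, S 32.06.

Pure ZnS available = 477.44 g × 0.775 = 370.016 g.
M(ZnS) = 65.38 + 32.06 = 97.44 g/mol.
M(SO2) = 32.06 + 2(16.00) = 64.06 g/mol.
n(ZnS) = 370.016 g / 97.44 g/mol = 3.79737 mol.
From the equation the ZnS:SO2 mole ratio is 2:2, so n(SO2) = 3.79737 × 2/2 = 3.79737 mol.
Mass of SO2 = 3.79737 mol × 64.06 g/mol = 243.260 g.
Actual mass collected = 243.260 g × 0.752 = 182.931 g.

182.93 g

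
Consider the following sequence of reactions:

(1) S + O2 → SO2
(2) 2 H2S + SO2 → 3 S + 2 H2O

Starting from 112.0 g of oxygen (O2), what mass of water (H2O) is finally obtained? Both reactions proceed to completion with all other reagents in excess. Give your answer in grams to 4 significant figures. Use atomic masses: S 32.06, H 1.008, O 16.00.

126.1 g

M(O2) = 2(16.00) = 32.00 g/mol.
M(H2O) = 2(1.008) + 16.00 = 18.016 g/mol.
n(O2) = 112.00 / 32.00 = 3.5000 mol.
Step 1 gives a 1:1 ratio of O2 to SO2, so n(SO2) = 3.5000 mol.
In step 2 the SO2:H2O ratio is 1:2, so n(H2O) = 7.0000 mol.
Mass of H2O = 7.0000 × 18.016 = 126.11 g.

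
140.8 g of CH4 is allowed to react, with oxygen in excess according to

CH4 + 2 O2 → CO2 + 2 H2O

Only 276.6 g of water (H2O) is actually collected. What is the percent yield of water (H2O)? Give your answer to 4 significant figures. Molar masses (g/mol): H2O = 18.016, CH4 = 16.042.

87.46 %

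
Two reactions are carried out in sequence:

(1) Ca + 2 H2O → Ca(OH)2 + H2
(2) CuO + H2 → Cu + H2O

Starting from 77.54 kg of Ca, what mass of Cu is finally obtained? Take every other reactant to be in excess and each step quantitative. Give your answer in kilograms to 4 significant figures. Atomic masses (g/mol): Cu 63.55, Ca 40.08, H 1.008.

M(Ca) = 40.08 g/mol.
M(Cu) = 63.55 g/mol.
77.54 kg = 77540 g.
n(Ca) = 77540 / 40.08 = 1934.6 mol.
Step 1 gives a 1:1 ratio of Ca to H2, so n(H2) = 1934.6 mol.
In step 2 the H2:Cu ratio is 1:1, so n(Cu) = 1934.6 mol.
Mass of Cu = 1934.6 × 63.55 = 122950 g = 122.9 kg.

122.9 kg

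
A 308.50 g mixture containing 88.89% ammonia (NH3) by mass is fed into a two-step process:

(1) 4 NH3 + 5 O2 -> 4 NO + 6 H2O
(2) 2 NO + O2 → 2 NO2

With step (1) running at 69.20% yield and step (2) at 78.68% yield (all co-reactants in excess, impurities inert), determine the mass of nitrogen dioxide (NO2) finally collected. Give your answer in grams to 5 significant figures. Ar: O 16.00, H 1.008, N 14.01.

403.29 g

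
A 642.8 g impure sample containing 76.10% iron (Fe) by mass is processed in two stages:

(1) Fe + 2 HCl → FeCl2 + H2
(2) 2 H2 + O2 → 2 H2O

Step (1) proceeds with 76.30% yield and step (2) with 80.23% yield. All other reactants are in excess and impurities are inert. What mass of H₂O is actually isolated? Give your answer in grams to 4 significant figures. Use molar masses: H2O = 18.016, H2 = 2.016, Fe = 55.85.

96.60 g

Pure Fe = 642.8 × 0.7610 = 489.17 g.
n(Fe) = 489.17 / 55.85 = 8.7587 mol.
Step 1 (Fe:H2 = 1:1): theoretical n(H2) = 8.7587 mol; at 76.30% yield, n(H2) = 6.6829 mol.
Step 2 (H2:H2O = 2:2): theoretical n(H2O) = 6.6829 mol, so theoretical mass = 6.6829 × 18.016 = 120.40 g.
At 80.23% yield, actual mass of H2O = 120.40 × 0.8023 = 96.596 g.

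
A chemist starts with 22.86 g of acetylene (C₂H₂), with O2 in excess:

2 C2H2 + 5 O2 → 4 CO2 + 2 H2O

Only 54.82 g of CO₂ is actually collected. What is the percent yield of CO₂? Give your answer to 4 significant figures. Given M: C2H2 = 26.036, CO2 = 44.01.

n(C2H2) = 22.860 g / 26.036 g/mol = 0.87802 mol.
From the equation the C2H2:CO2 mole ratio is 2:4, so n(CO2) = 0.87802 × 4/2 = 1.7560 mol.
Mass of CO2 = 1.7560 mol × 44.01 g/mol = 77.283 g.
This is the theoretical yield. Percent yield = 54.82 g / 77.283 g × 100% = 70.934%.

70.93 %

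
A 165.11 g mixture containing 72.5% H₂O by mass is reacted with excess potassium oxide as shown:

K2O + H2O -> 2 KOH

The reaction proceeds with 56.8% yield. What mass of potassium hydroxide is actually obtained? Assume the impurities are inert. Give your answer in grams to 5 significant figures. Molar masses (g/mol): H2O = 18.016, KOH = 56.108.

Pure H2O available = 165.11 g × 0.725 = 119.705 g.
n(H2O) = 119.705 g / 18.016 g/mol = 6.64436 mol.
From the equation the H2O:KOH mole ratio is 1:2, so n(KOH) = 6.64436 × 2/1 = 13.2887 mol.
Mass of KOH = 13.2887 mol × 56.108 g/mol = 745.603 g.
Actual mass collected = 745.603 g × 0.568 = 423.503 g.

423.50 g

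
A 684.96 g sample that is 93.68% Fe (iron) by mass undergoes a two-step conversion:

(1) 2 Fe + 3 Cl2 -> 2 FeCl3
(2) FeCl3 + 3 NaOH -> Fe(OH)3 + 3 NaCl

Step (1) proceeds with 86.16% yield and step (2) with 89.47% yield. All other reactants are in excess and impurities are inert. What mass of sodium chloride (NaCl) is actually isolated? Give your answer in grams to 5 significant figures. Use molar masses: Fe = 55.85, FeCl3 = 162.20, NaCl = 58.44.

1552.8 g

Pure Fe = 684.96 × 0.9368 = 641.671 g.
n(Fe) = 641.671 / 55.85 = 11.4892 mol.
Step 1 (Fe:FeCl3 = 2:2): theoretical n(FeCl3) = 11.4892 mol; at 86.16% yield, n(FeCl3) = 9.89907 mol.
Step 2 (FeCl3:NaCl = 1:3): theoretical n(NaCl) = 29.6972 mol, so theoretical mass = 29.6972 × 58.44 = 1735.51 g.
At 89.47% yield, actual mass of NaCl = 1735.51 × 0.8947 = 1552.76 g.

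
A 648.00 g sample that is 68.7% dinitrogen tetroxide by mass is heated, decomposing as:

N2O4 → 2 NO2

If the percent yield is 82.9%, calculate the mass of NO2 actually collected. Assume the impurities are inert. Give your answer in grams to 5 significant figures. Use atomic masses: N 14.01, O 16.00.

369.05 g

Pure N2O4 available = 648.00 g × 0.687 = 445.176 g.
M(N2O4) = 2(14.01) + 4(16.00) = 92.02 g/mol.
M(NO2) = 14.01 + 2(16.00) = 46.01 g/mol.
n(N2O4) = 445.176 g / 92.02 g/mol = 4.83782 mol.
From the equation the N2O4:NO2 mole ratio is 1:2, so n(NO2) = 4.83782 × 2/1 = 9.67564 mol.
Mass of NO2 = 9.67564 mol × 46.01 g/mol = 445.176 g.
Actual mass collected = 445.176 g × 0.829 = 369.051 g.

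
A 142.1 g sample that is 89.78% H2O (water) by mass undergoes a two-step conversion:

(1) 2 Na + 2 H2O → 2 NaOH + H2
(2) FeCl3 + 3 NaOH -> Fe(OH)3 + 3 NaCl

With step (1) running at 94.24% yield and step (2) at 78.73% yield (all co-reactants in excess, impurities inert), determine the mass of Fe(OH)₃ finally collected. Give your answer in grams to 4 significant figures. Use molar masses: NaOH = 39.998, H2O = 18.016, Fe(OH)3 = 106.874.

187.2 g

Pure H2O = 142.1 × 0.8978 = 127.58 g.
n(H2O) = 127.58 / 18.016 = 7.0813 mol.
Step 1 (H2O:NaOH = 2:2): theoretical n(NaOH) = 7.0813 mol; at 94.24% yield, n(NaOH) = 6.6735 mol.
Step 2 (NaOH:Fe(OH)3 = 3:1): theoretical n(Fe(OH)3) = 2.2245 mol, so theoretical mass = 2.2245 × 106.874 = 237.74 g.
At 78.73% yield, actual mass of Fe(OH)3 = 237.74 × 0.7873 = 187.17 g.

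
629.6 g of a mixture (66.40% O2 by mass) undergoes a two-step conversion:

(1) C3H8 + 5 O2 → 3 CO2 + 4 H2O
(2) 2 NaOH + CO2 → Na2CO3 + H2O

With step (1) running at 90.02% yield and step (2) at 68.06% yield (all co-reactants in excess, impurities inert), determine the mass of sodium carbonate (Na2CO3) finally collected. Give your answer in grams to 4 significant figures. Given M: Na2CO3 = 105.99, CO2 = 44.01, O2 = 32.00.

Pure O2 = 629.6 × 0.6640 = 418.05 g.
n(O2) = 418.05 / 32.00 = 13.064 mol.
Step 1 (O2:CO2 = 5:3): theoretical n(CO2) = 7.8385 mol; at 90.02% yield, n(CO2) = 7.0562 mol.
Step 2 (CO2:Na2CO3 = 1:1): theoretical n(Na2CO3) = 7.0562 mol, so theoretical mass = 7.0562 × 105.99 = 747.89 g.
At 68.06% yield, actual mass of Na2CO3 = 747.89 × 0.6806 = 509.01 g.

509.0 g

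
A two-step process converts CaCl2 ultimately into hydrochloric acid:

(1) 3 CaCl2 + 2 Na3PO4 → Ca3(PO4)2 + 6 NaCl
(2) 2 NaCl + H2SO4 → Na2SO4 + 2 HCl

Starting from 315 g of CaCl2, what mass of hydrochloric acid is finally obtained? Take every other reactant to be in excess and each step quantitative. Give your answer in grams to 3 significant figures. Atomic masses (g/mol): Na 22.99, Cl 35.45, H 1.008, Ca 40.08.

M(CaCl2) = 40.08 + 2(35.45) = 110.98 g/mol.
M(HCl) = 1.008 + 35.45 = 36.458 g/mol.
n(CaCl2) = 315.0 / 110.98 = 2.838 mol.
Step 1 gives a 3:6 ratio of CaCl2 to NaCl, so n(NaCl) = 5.677 mol.
In step 2 the NaCl:HCl ratio is 2:2, so n(HCl) = 5.677 mol.
Mass of HCl = 5.677 × 36.458 = 207.0 g.

207 g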